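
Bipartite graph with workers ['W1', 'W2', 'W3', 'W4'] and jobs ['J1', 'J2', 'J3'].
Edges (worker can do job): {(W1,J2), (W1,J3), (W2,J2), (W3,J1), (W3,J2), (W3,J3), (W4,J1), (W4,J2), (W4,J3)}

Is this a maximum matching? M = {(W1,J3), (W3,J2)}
No, size 2 is not maximum

Proposed matching has size 2.
Maximum matching size for this graph: 3.

This is NOT maximum - can be improved to size 3.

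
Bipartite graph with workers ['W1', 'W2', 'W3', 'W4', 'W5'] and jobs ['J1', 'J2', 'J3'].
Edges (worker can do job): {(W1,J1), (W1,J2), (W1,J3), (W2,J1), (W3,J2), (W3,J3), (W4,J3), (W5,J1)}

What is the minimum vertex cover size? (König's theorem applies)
Minimum vertex cover size = 3

By König's theorem: in bipartite graphs,
min vertex cover = max matching = 3

Maximum matching has size 3, so minimum vertex cover also has size 3.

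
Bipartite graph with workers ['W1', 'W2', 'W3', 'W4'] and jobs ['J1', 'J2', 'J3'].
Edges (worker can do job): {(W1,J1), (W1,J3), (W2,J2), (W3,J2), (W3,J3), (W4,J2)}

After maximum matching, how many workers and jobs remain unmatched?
Unmatched: 1 workers, 0 jobs

Maximum matching size: 3
Workers: 4 total, 3 matched, 1 unmatched
Jobs: 3 total, 3 matched, 0 unmatched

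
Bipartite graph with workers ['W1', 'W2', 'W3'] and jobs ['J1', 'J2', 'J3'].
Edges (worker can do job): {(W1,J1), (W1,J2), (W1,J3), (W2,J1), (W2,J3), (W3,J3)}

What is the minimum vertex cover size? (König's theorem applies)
Minimum vertex cover size = 3

By König's theorem: in bipartite graphs,
min vertex cover = max matching = 3

Maximum matching has size 3, so minimum vertex cover also has size 3.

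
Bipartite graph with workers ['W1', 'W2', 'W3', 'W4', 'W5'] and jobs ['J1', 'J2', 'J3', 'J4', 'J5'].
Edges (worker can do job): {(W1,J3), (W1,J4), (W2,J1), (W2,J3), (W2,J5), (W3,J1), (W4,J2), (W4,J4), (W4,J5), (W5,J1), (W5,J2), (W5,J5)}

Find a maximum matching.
Matching: {(W1,J3), (W2,J5), (W3,J1), (W4,J4), (W5,J2)}

Maximum matching (size 5):
  W1 → J3
  W2 → J5
  W3 → J1
  W4 → J4
  W5 → J2

Each worker is assigned to at most one job, and each job to at most one worker.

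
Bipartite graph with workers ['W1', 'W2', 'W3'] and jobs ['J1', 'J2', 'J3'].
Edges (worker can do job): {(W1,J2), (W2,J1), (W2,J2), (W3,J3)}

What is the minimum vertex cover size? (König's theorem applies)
Minimum vertex cover size = 3

By König's theorem: in bipartite graphs,
min vertex cover = max matching = 3

Maximum matching has size 3, so minimum vertex cover also has size 3.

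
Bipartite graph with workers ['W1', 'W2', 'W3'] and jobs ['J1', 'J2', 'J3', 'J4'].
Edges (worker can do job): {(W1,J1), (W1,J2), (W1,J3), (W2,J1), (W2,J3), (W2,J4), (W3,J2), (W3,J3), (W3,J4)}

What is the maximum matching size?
Maximum matching size = 3

Maximum matching: {(W1,J3), (W2,J1), (W3,J4)}
Size: 3

This assigns 3 workers to 3 distinct jobs.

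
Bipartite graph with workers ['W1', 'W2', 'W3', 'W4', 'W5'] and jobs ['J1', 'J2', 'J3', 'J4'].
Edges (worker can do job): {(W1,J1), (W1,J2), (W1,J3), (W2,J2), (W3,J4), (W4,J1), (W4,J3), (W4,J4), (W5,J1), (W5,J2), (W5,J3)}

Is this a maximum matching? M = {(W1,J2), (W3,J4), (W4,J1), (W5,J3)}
Yes, size 4 is maximum

Proposed matching has size 4.
Maximum matching size for this graph: 4.

This is a maximum matching.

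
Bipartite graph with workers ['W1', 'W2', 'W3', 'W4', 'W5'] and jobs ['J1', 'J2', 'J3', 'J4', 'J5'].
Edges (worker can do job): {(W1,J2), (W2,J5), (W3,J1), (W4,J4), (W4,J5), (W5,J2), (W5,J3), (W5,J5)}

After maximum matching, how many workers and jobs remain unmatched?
Unmatched: 0 workers, 0 jobs

Maximum matching size: 5
Workers: 5 total, 5 matched, 0 unmatched
Jobs: 5 total, 5 matched, 0 unmatched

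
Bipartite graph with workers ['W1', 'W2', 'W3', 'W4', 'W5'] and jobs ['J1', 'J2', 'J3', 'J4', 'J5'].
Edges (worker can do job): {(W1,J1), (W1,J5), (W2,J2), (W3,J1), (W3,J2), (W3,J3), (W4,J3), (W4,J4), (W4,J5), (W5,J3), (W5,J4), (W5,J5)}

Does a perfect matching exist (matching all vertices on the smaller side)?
Yes, perfect matching exists (size 5)

Perfect matching: {(W1,J1), (W2,J2), (W3,J3), (W4,J4), (W5,J5)}
All 5 vertices on the smaller side are matched.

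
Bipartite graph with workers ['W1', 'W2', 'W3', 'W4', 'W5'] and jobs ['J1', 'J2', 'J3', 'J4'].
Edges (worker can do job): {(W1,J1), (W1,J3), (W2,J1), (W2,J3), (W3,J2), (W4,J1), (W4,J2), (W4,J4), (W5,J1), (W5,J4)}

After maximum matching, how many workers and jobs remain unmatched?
Unmatched: 1 workers, 0 jobs

Maximum matching size: 4
Workers: 5 total, 4 matched, 1 unmatched
Jobs: 4 total, 4 matched, 0 unmatched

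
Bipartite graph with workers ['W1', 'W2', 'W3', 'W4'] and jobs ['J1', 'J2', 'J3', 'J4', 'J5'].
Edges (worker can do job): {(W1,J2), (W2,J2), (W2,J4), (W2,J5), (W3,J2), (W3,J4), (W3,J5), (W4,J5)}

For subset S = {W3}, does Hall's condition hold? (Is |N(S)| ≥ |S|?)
Yes: |N(S)| = 3, |S| = 1

Subset S = {W3}
Neighbors N(S) = {J2, J4, J5}

|N(S)| = 3, |S| = 1
Hall's condition: |N(S)| ≥ |S| is satisfied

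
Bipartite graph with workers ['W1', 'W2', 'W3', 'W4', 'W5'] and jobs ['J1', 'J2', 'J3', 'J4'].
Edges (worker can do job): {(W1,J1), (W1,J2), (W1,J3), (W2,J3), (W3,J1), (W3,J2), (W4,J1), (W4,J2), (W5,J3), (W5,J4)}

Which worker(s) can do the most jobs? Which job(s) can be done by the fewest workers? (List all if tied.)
Most versatile: W1 (3 jobs); Least covered: J4 (1 workers)

Worker degrees (jobs they can do): W1:3, W2:1, W3:2, W4:2, W5:2
Job degrees (workers who can do it): J1:3, J2:3, J3:3, J4:1

Maximum worker degree is 3, achieved by: W1
Minimum job degree is 1, achieved by: J4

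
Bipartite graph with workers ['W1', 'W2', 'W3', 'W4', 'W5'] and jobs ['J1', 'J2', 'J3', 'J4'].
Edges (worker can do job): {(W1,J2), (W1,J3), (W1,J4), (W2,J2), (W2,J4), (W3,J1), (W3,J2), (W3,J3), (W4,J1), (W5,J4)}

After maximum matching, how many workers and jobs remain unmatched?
Unmatched: 1 workers, 0 jobs

Maximum matching size: 4
Workers: 5 total, 4 matched, 1 unmatched
Jobs: 4 total, 4 matched, 0 unmatched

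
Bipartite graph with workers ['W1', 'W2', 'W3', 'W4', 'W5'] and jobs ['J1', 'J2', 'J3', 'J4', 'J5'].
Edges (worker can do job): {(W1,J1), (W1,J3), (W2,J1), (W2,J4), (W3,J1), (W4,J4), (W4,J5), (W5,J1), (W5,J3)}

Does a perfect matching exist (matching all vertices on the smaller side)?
No, maximum matching has size 4 < 5

Maximum matching has size 4, need 5 for perfect matching.
Unmatched workers: ['W1']
Unmatched jobs: ['J2']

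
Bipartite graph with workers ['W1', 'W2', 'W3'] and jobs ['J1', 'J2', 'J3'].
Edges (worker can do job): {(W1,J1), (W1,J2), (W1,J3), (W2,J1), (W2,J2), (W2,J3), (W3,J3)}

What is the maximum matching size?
Maximum matching size = 3

Maximum matching: {(W1,J1), (W2,J2), (W3,J3)}
Size: 3

This assigns 3 workers to 3 distinct jobs.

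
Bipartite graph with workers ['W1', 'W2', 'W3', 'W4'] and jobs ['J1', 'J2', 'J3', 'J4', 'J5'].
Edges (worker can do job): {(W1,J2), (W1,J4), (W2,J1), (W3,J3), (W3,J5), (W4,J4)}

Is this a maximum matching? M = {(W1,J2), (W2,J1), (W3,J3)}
No, size 3 is not maximum

Proposed matching has size 3.
Maximum matching size for this graph: 4.

This is NOT maximum - can be improved to size 4.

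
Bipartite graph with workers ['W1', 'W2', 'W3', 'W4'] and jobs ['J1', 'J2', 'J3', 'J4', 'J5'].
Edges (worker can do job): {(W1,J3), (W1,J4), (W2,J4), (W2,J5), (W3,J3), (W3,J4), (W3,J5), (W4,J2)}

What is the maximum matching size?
Maximum matching size = 4

Maximum matching: {(W1,J3), (W2,J5), (W3,J4), (W4,J2)}
Size: 4

This assigns 4 workers to 4 distinct jobs.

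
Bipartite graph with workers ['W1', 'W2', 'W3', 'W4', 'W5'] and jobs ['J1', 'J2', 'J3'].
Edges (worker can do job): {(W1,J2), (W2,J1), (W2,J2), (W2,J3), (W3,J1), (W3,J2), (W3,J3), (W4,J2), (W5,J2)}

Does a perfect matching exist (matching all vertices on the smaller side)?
Yes, perfect matching exists (size 3)

Perfect matching: {(W2,J1), (W3,J3), (W5,J2)}
All 3 vertices on the smaller side are matched.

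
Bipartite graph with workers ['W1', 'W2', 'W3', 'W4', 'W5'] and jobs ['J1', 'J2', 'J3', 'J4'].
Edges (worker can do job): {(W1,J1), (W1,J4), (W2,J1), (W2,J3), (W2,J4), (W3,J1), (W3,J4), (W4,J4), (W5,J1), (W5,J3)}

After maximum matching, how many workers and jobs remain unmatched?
Unmatched: 2 workers, 1 jobs

Maximum matching size: 3
Workers: 5 total, 3 matched, 2 unmatched
Jobs: 4 total, 3 matched, 1 unmatched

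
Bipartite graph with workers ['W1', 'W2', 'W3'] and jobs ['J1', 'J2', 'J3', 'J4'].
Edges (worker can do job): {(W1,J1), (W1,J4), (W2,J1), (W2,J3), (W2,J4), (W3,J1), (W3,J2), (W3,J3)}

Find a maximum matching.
Matching: {(W1,J1), (W2,J3), (W3,J2)}

Maximum matching (size 3):
  W1 → J1
  W2 → J3
  W3 → J2

Each worker is assigned to at most one job, and each job to at most one worker.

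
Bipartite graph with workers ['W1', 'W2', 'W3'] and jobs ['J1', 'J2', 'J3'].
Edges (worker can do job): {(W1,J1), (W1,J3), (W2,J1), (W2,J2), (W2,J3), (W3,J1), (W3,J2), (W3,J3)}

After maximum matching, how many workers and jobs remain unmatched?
Unmatched: 0 workers, 0 jobs

Maximum matching size: 3
Workers: 3 total, 3 matched, 0 unmatched
Jobs: 3 total, 3 matched, 0 unmatched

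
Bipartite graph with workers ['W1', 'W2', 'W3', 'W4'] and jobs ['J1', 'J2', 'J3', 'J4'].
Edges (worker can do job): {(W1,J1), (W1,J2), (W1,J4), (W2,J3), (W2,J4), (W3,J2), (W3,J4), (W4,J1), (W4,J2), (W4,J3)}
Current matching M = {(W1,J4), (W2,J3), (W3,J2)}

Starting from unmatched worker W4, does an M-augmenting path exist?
Yes: W4 → J1

An M-augmenting path alternates non-matching / matching edges, starting and ending at unmatched vertices.
Path: W4 → J1
(J1 is unmatched in M, so the path is augmenting.)
Flipping edges along this path would increase |M| from 3 to 4.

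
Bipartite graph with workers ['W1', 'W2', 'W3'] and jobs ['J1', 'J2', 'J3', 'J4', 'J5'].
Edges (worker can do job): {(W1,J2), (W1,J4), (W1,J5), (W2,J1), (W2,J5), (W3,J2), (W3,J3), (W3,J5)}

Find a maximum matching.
Matching: {(W1,J4), (W2,J1), (W3,J5)}

Maximum matching (size 3):
  W1 → J4
  W2 → J1
  W3 → J5

Each worker is assigned to at most one job, and each job to at most one worker.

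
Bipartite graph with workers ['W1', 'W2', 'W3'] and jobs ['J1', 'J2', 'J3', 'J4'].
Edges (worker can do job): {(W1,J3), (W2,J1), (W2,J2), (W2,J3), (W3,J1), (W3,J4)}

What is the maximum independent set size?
Maximum independent set = 4

By König's theorem:
- Min vertex cover = Max matching = 3
- Max independent set = Total vertices - Min vertex cover
- Max independent set = 7 - 3 = 4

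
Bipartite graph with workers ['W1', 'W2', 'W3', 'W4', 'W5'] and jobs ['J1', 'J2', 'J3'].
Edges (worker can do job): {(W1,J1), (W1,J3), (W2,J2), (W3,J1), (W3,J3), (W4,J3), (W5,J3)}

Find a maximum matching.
Matching: {(W2,J2), (W3,J1), (W5,J3)}

Maximum matching (size 3):
  W2 → J2
  W3 → J1
  W5 → J3

Each worker is assigned to at most one job, and each job to at most one worker.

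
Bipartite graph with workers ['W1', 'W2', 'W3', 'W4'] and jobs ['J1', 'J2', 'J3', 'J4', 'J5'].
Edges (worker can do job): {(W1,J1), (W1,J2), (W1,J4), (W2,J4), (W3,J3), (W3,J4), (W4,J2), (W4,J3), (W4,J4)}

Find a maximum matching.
Matching: {(W1,J1), (W2,J4), (W3,J3), (W4,J2)}

Maximum matching (size 4):
  W1 → J1
  W2 → J4
  W3 → J3
  W4 → J2

Each worker is assigned to at most one job, and each job to at most one worker.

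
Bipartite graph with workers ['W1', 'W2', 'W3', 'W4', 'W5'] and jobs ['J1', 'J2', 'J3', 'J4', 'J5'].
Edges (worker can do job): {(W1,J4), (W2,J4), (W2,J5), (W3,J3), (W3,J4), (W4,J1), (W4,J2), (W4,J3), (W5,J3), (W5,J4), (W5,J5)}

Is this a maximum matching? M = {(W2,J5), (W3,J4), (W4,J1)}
No, size 3 is not maximum

Proposed matching has size 3.
Maximum matching size for this graph: 4.

This is NOT maximum - can be improved to size 4.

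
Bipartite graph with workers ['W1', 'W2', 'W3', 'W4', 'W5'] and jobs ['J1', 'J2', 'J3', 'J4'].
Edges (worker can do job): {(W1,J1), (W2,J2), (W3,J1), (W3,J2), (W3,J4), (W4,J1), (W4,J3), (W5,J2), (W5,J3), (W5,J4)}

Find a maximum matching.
Matching: {(W1,J1), (W3,J4), (W4,J3), (W5,J2)}

Maximum matching (size 4):
  W1 → J1
  W3 → J4
  W4 → J3
  W5 → J2

Each worker is assigned to at most one job, and each job to at most one worker.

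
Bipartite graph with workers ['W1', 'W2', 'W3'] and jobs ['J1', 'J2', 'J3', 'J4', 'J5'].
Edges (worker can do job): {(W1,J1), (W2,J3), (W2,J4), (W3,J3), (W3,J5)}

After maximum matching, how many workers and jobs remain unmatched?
Unmatched: 0 workers, 2 jobs

Maximum matching size: 3
Workers: 3 total, 3 matched, 0 unmatched
Jobs: 5 total, 3 matched, 2 unmatched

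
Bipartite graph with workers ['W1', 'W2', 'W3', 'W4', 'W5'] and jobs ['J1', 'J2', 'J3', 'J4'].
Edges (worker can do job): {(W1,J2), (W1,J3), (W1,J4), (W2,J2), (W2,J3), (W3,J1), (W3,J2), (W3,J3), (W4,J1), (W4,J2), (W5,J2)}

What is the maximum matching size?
Maximum matching size = 4

Maximum matching: {(W1,J4), (W3,J3), (W4,J1), (W5,J2)}
Size: 4

This assigns 4 workers to 4 distinct jobs.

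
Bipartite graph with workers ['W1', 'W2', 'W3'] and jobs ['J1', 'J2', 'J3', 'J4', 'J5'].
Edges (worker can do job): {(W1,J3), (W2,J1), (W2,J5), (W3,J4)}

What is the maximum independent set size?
Maximum independent set = 5

By König's theorem:
- Min vertex cover = Max matching = 3
- Max independent set = Total vertices - Min vertex cover
- Max independent set = 8 - 3 = 5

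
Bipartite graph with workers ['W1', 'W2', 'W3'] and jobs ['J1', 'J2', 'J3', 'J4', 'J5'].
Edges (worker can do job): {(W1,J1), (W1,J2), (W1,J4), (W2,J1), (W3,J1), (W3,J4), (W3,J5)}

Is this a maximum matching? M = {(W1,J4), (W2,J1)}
No, size 2 is not maximum

Proposed matching has size 2.
Maximum matching size for this graph: 3.

This is NOT maximum - can be improved to size 3.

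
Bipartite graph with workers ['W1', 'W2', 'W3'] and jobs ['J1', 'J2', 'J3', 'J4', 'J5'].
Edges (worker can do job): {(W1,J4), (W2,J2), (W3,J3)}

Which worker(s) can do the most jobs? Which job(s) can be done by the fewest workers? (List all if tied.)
Most versatile: W1, W2, W3 (1 jobs); Least covered: J1, J5 (0 workers)

Worker degrees (jobs they can do): W1:1, W2:1, W3:1
Job degrees (workers who can do it): J1:0, J2:1, J3:1, J4:1, J5:0

Maximum worker degree is 1, achieved by: W1, W2, W3
Minimum job degree is 0, achieved by: J1, J5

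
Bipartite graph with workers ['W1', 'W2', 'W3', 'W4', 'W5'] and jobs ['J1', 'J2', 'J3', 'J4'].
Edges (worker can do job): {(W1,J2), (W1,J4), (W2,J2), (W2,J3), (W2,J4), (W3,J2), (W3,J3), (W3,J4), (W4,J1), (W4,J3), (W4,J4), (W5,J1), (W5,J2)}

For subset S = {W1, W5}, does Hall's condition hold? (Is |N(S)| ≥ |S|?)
Yes: |N(S)| = 3, |S| = 2

Subset S = {W1, W5}
Neighbors N(S) = {J1, J2, J4}

|N(S)| = 3, |S| = 2
Hall's condition: |N(S)| ≥ |S| is satisfied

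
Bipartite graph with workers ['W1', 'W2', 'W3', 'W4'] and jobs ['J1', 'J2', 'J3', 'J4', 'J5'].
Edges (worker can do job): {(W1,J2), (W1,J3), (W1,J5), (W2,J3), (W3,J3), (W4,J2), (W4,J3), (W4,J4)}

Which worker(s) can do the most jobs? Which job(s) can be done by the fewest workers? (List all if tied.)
Most versatile: W1, W4 (3 jobs); Least covered: J1 (0 workers)

Worker degrees (jobs they can do): W1:3, W2:1, W3:1, W4:3
Job degrees (workers who can do it): J1:0, J2:2, J3:4, J4:1, J5:1

Maximum worker degree is 3, achieved by: W1, W4
Minimum job degree is 0, achieved by: J1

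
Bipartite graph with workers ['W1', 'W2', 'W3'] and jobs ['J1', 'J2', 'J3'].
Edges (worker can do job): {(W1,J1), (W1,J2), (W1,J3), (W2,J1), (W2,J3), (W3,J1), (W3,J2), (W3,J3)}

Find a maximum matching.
Matching: {(W1,J2), (W2,J1), (W3,J3)}

Maximum matching (size 3):
  W1 → J2
  W2 → J1
  W3 → J3

Each worker is assigned to at most one job, and each job to at most one worker.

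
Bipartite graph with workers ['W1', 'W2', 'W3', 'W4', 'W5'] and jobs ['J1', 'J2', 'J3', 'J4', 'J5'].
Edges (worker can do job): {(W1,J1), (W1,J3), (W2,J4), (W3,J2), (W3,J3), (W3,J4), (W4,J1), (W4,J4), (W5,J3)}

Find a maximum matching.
Matching: {(W1,J1), (W3,J2), (W4,J4), (W5,J3)}

Maximum matching (size 4):
  W1 → J1
  W3 → J2
  W4 → J4
  W5 → J3

Each worker is assigned to at most one job, and each job to at most one worker.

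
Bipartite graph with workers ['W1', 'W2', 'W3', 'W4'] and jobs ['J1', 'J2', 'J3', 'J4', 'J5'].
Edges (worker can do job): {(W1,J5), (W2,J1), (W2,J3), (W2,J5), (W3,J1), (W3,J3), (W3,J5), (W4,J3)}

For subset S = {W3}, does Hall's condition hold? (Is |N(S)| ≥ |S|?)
Yes: |N(S)| = 3, |S| = 1

Subset S = {W3}
Neighbors N(S) = {J1, J3, J5}

|N(S)| = 3, |S| = 1
Hall's condition: |N(S)| ≥ |S| is satisfied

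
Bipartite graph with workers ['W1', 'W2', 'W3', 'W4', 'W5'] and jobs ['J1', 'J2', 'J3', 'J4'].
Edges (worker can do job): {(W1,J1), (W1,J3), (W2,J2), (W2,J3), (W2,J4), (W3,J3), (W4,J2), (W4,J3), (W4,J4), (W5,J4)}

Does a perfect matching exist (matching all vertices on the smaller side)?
Yes, perfect matching exists (size 4)

Perfect matching: {(W1,J1), (W3,J3), (W4,J2), (W5,J4)}
All 4 vertices on the smaller side are matched.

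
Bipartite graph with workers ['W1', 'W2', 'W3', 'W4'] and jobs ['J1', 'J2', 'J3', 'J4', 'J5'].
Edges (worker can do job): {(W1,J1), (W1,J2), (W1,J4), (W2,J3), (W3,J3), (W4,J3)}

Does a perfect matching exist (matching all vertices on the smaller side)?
No, maximum matching has size 2 < 4

Maximum matching has size 2, need 4 for perfect matching.
Unmatched workers: ['W3', 'W2']
Unmatched jobs: ['J5', 'J2', 'J4']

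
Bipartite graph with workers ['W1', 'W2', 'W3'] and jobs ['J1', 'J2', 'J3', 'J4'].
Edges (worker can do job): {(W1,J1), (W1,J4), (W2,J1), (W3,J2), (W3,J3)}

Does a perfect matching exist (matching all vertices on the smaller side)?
Yes, perfect matching exists (size 3)

Perfect matching: {(W1,J4), (W2,J1), (W3,J2)}
All 3 vertices on the smaller side are matched.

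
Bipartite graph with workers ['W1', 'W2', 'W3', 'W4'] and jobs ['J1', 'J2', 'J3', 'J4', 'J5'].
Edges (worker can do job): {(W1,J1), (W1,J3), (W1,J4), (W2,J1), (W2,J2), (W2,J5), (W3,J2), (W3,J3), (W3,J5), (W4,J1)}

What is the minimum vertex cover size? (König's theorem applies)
Minimum vertex cover size = 4

By König's theorem: in bipartite graphs,
min vertex cover = max matching = 4

Maximum matching has size 4, so minimum vertex cover also has size 4.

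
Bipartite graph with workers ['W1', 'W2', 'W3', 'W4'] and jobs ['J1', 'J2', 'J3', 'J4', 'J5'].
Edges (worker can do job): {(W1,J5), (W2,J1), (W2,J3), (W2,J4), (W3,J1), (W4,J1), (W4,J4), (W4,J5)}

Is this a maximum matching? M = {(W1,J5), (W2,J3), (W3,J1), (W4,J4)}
Yes, size 4 is maximum

Proposed matching has size 4.
Maximum matching size for this graph: 4.

This is a maximum matching.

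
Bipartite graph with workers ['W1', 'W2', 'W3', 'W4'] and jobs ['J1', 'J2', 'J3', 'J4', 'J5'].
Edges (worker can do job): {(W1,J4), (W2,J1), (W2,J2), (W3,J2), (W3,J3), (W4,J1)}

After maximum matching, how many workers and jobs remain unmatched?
Unmatched: 0 workers, 1 jobs

Maximum matching size: 4
Workers: 4 total, 4 matched, 0 unmatched
Jobs: 5 total, 4 matched, 1 unmatched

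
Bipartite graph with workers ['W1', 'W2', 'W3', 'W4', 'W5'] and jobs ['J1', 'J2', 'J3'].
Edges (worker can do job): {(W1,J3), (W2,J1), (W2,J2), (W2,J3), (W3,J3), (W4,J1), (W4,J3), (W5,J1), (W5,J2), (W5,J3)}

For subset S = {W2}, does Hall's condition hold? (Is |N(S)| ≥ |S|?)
Yes: |N(S)| = 3, |S| = 1

Subset S = {W2}
Neighbors N(S) = {J1, J2, J3}

|N(S)| = 3, |S| = 1
Hall's condition: |N(S)| ≥ |S| is satisfied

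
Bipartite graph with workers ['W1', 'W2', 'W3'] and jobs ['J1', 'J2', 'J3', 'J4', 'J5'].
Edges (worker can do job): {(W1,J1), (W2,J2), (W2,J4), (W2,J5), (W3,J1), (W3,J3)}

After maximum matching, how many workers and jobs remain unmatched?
Unmatched: 0 workers, 2 jobs

Maximum matching size: 3
Workers: 3 total, 3 matched, 0 unmatched
Jobs: 5 total, 3 matched, 2 unmatched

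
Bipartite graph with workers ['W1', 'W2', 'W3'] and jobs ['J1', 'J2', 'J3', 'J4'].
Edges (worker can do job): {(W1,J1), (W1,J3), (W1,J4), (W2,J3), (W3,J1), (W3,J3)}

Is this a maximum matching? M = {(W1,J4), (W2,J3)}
No, size 2 is not maximum

Proposed matching has size 2.
Maximum matching size for this graph: 3.

This is NOT maximum - can be improved to size 3.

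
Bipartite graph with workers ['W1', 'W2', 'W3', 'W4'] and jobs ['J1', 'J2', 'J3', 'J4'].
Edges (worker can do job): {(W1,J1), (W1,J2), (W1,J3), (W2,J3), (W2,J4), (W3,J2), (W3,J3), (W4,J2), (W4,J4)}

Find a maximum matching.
Matching: {(W1,J1), (W2,J3), (W3,J2), (W4,J4)}

Maximum matching (size 4):
  W1 → J1
  W2 → J3
  W3 → J2
  W4 → J4

Each worker is assigned to at most one job, and each job to at most one worker.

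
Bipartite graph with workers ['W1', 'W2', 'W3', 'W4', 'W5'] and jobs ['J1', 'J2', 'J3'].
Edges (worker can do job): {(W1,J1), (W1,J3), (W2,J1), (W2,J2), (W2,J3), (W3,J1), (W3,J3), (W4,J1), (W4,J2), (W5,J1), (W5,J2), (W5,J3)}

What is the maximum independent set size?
Maximum independent set = 5

By König's theorem:
- Min vertex cover = Max matching = 3
- Max independent set = Total vertices - Min vertex cover
- Max independent set = 8 - 3 = 5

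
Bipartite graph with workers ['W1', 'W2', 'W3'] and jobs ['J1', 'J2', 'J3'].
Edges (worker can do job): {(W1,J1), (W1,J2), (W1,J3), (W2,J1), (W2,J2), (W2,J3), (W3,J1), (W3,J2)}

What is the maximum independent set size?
Maximum independent set = 3

By König's theorem:
- Min vertex cover = Max matching = 3
- Max independent set = Total vertices - Min vertex cover
- Max independent set = 6 - 3 = 3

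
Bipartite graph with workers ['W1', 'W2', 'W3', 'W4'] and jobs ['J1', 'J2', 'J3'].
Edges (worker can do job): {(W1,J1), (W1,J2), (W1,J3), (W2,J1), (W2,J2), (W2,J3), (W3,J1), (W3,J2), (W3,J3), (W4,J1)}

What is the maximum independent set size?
Maximum independent set = 4

By König's theorem:
- Min vertex cover = Max matching = 3
- Max independent set = Total vertices - Min vertex cover
- Max independent set = 7 - 3 = 4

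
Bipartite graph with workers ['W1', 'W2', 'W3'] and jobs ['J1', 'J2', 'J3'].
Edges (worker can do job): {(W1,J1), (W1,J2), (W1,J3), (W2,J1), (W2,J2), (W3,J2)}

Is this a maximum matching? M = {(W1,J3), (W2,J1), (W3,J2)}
Yes, size 3 is maximum

Proposed matching has size 3.
Maximum matching size for this graph: 3.

This is a maximum matching.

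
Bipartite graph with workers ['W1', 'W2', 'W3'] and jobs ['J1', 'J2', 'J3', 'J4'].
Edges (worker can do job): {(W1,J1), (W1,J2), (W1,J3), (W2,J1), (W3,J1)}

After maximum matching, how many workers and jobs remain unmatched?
Unmatched: 1 workers, 2 jobs

Maximum matching size: 2
Workers: 3 total, 2 matched, 1 unmatched
Jobs: 4 total, 2 matched, 2 unmatched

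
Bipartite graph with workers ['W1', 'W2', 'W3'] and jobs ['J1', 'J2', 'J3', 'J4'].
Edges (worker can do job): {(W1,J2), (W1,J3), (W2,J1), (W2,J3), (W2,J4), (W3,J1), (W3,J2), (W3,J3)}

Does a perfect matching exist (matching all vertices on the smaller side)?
Yes, perfect matching exists (size 3)

Perfect matching: {(W1,J3), (W2,J4), (W3,J2)}
All 3 vertices on the smaller side are matched.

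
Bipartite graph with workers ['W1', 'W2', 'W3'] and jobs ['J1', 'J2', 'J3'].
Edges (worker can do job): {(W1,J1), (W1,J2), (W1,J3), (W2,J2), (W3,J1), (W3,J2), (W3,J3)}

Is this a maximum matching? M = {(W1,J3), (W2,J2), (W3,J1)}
Yes, size 3 is maximum

Proposed matching has size 3.
Maximum matching size for this graph: 3.

This is a maximum matching.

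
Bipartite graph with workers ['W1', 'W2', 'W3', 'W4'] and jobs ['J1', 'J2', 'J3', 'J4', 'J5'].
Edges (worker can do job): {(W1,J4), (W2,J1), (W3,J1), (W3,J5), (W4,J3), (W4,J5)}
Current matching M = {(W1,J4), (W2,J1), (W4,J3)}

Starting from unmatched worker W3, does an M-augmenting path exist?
Yes: W3 → J5

An M-augmenting path alternates non-matching / matching edges, starting and ending at unmatched vertices.
Path: W3 → J5
(J5 is unmatched in M, so the path is augmenting.)
Flipping edges along this path would increase |M| from 3 to 4.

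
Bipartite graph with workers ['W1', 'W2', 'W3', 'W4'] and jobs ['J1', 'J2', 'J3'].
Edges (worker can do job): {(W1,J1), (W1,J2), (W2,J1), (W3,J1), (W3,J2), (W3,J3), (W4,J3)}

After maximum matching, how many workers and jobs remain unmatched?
Unmatched: 1 workers, 0 jobs

Maximum matching size: 3
Workers: 4 total, 3 matched, 1 unmatched
Jobs: 3 total, 3 matched, 0 unmatched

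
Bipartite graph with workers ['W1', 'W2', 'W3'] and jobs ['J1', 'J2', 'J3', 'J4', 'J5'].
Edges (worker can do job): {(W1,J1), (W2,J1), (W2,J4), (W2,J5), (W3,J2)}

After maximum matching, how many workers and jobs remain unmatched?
Unmatched: 0 workers, 2 jobs

Maximum matching size: 3
Workers: 3 total, 3 matched, 0 unmatched
Jobs: 5 total, 3 matched, 2 unmatched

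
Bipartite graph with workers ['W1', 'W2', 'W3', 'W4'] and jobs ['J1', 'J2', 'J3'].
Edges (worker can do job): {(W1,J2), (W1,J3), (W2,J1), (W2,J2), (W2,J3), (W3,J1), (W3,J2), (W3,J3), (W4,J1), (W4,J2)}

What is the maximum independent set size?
Maximum independent set = 4

By König's theorem:
- Min vertex cover = Max matching = 3
- Max independent set = Total vertices - Min vertex cover
- Max independent set = 7 - 3 = 4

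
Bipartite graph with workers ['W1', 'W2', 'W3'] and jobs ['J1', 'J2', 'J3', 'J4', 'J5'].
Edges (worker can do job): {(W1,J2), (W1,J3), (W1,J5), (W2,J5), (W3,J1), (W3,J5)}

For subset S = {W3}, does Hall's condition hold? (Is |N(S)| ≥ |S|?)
Yes: |N(S)| = 2, |S| = 1

Subset S = {W3}
Neighbors N(S) = {J1, J5}

|N(S)| = 2, |S| = 1
Hall's condition: |N(S)| ≥ |S| is satisfied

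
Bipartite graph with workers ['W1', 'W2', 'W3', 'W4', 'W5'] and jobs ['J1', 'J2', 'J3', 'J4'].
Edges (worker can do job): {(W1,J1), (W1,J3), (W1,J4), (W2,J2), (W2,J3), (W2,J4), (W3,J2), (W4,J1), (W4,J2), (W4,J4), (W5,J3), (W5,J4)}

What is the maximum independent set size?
Maximum independent set = 5

By König's theorem:
- Min vertex cover = Max matching = 4
- Max independent set = Total vertices - Min vertex cover
- Max independent set = 9 - 4 = 5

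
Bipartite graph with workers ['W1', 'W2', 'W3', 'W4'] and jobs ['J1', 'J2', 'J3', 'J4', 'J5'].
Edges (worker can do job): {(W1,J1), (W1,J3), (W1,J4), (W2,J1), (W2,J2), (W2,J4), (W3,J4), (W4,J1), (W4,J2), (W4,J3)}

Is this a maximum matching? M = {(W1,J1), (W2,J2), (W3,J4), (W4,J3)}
Yes, size 4 is maximum

Proposed matching has size 4.
Maximum matching size for this graph: 4.

This is a maximum matching.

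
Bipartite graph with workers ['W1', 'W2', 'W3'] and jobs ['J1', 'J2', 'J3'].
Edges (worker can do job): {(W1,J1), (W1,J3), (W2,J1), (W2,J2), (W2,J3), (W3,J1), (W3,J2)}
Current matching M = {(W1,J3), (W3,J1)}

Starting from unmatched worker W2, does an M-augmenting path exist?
Yes: W2 → J1 → W3 → J2

An M-augmenting path alternates non-matching / matching edges, starting and ending at unmatched vertices.
Path: W2 → J1 → W3 → J2
(J2 is unmatched in M, so the path is augmenting.)
Flipping edges along this path would increase |M| from 2 to 3.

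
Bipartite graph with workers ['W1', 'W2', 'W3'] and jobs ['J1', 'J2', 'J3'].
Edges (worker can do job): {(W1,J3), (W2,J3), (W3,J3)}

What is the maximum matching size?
Maximum matching size = 1

Maximum matching: {(W3,J3)}
Size: 1

This assigns 1 workers to 1 distinct jobs.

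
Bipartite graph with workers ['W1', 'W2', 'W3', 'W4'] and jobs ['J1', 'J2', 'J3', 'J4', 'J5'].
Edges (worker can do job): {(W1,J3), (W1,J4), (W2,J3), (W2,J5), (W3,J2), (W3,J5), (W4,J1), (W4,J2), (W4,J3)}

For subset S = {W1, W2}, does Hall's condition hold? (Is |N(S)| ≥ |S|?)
Yes: |N(S)| = 3, |S| = 2

Subset S = {W1, W2}
Neighbors N(S) = {J3, J4, J5}

|N(S)| = 3, |S| = 2
Hall's condition: |N(S)| ≥ |S| is satisfied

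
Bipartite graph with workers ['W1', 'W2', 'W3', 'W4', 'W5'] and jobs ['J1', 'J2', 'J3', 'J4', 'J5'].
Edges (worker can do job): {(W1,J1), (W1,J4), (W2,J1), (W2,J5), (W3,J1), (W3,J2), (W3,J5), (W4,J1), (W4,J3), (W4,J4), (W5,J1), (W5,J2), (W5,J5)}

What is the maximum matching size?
Maximum matching size = 5

Maximum matching: {(W1,J4), (W2,J1), (W3,J5), (W4,J3), (W5,J2)}
Size: 5

This assigns 5 workers to 5 distinct jobs.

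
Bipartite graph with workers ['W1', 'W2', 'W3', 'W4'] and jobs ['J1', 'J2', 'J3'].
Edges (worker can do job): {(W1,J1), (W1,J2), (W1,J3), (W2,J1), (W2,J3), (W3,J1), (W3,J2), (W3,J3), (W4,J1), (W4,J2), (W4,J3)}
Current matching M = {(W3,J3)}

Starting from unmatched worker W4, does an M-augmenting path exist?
Yes: W4 → J1

An M-augmenting path alternates non-matching / matching edges, starting and ending at unmatched vertices.
Path: W4 → J1
(J1 is unmatched in M, so the path is augmenting.)
Flipping edges along this path would increase |M| from 1 to 2.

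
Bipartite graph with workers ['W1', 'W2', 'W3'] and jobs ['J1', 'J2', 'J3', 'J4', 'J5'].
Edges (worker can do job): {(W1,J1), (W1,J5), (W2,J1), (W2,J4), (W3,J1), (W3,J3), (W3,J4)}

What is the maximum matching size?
Maximum matching size = 3

Maximum matching: {(W1,J5), (W2,J1), (W3,J4)}
Size: 3

This assigns 3 workers to 3 distinct jobs.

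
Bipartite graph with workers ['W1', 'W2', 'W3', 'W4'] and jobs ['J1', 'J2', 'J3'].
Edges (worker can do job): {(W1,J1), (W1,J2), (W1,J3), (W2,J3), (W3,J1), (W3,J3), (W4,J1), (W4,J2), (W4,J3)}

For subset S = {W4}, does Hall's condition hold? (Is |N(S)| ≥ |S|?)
Yes: |N(S)| = 3, |S| = 1

Subset S = {W4}
Neighbors N(S) = {J1, J2, J3}

|N(S)| = 3, |S| = 1
Hall's condition: |N(S)| ≥ |S| is satisfied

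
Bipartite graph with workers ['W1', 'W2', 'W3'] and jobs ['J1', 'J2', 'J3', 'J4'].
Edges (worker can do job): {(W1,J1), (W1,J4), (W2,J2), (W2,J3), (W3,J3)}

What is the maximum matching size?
Maximum matching size = 3

Maximum matching: {(W1,J1), (W2,J2), (W3,J3)}
Size: 3

This assigns 3 workers to 3 distinct jobs.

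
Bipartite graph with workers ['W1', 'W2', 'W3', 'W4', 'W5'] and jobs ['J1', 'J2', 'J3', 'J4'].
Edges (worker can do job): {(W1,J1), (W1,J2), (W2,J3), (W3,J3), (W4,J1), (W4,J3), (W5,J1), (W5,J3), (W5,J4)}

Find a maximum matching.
Matching: {(W1,J2), (W3,J3), (W4,J1), (W5,J4)}

Maximum matching (size 4):
  W1 → J2
  W3 → J3
  W4 → J1
  W5 → J4

Each worker is assigned to at most one job, and each job to at most one worker.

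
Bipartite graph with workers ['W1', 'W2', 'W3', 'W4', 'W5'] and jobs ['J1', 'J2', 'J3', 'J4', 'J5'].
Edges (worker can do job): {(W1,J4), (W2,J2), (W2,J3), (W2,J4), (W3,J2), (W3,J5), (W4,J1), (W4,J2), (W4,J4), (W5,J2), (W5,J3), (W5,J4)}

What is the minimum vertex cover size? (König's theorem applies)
Minimum vertex cover size = 5

By König's theorem: in bipartite graphs,
min vertex cover = max matching = 5

Maximum matching has size 5, so minimum vertex cover also has size 5.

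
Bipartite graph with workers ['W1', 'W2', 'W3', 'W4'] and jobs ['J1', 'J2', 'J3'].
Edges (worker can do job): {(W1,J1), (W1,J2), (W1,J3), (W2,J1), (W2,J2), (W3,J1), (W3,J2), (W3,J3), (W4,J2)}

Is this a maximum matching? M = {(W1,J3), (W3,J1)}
No, size 2 is not maximum

Proposed matching has size 2.
Maximum matching size for this graph: 3.

This is NOT maximum - can be improved to size 3.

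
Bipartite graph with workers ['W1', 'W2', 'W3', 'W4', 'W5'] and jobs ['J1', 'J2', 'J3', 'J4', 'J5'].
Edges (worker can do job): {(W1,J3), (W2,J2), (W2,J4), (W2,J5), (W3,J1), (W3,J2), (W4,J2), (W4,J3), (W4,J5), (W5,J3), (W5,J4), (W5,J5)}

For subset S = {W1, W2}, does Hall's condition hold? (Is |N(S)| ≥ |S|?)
Yes: |N(S)| = 4, |S| = 2

Subset S = {W1, W2}
Neighbors N(S) = {J2, J3, J4, J5}

|N(S)| = 4, |S| = 2
Hall's condition: |N(S)| ≥ |S| is satisfied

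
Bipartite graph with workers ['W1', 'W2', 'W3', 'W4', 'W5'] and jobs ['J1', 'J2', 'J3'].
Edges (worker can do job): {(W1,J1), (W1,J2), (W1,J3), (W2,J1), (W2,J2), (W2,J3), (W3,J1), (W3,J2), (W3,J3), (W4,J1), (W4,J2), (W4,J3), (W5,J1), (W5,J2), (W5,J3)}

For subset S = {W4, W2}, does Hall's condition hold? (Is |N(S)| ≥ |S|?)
Yes: |N(S)| = 3, |S| = 2

Subset S = {W4, W2}
Neighbors N(S) = {J1, J2, J3}

|N(S)| = 3, |S| = 2
Hall's condition: |N(S)| ≥ |S| is satisfied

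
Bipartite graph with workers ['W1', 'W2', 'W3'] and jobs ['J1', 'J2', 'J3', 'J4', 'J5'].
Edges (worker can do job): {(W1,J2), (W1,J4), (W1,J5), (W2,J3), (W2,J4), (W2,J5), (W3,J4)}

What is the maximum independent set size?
Maximum independent set = 5

By König's theorem:
- Min vertex cover = Max matching = 3
- Max independent set = Total vertices - Min vertex cover
- Max independent set = 8 - 3 = 5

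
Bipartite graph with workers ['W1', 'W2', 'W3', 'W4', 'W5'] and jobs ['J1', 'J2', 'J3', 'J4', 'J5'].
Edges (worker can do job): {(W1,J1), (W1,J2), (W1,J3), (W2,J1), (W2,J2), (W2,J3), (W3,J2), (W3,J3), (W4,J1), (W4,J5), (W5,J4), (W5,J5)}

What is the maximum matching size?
Maximum matching size = 5

Maximum matching: {(W1,J2), (W2,J1), (W3,J3), (W4,J5), (W5,J4)}
Size: 5

This assigns 5 workers to 5 distinct jobs.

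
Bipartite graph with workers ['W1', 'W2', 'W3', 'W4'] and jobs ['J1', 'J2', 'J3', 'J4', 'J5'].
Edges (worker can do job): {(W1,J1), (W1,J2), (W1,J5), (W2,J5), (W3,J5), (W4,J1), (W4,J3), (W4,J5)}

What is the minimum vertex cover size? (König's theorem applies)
Minimum vertex cover size = 3

By König's theorem: in bipartite graphs,
min vertex cover = max matching = 3

Maximum matching has size 3, so minimum vertex cover also has size 3.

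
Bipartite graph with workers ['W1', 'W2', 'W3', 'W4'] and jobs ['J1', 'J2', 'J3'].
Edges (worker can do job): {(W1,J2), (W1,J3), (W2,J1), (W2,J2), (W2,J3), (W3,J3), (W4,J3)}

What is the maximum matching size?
Maximum matching size = 3

Maximum matching: {(W1,J2), (W2,J1), (W4,J3)}
Size: 3

This assigns 3 workers to 3 distinct jobs.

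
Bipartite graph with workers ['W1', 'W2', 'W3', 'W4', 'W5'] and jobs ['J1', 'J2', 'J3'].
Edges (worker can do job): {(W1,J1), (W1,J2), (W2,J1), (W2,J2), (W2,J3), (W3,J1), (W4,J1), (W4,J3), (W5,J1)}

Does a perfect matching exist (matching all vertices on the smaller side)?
Yes, perfect matching exists (size 3)

Perfect matching: {(W1,J2), (W3,J1), (W4,J3)}
All 3 vertices on the smaller side are matched.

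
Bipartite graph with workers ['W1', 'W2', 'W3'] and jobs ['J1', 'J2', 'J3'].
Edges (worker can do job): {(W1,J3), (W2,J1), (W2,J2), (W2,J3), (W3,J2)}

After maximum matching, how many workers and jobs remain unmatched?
Unmatched: 0 workers, 0 jobs

Maximum matching size: 3
Workers: 3 total, 3 matched, 0 unmatched
Jobs: 3 total, 3 matched, 0 unmatched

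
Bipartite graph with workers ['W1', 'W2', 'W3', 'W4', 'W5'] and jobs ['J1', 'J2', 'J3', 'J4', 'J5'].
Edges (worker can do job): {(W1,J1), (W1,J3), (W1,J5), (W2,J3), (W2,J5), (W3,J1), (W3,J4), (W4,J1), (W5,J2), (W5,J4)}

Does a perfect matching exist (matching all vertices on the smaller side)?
Yes, perfect matching exists (size 5)

Perfect matching: {(W1,J3), (W2,J5), (W3,J4), (W4,J1), (W5,J2)}
All 5 vertices on the smaller side are matched.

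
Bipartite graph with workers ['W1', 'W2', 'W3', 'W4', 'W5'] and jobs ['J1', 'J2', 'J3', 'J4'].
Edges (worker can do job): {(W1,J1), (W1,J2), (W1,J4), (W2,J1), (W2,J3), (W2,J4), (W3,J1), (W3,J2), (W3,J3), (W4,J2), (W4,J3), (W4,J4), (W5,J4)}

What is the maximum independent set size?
Maximum independent set = 5

By König's theorem:
- Min vertex cover = Max matching = 4
- Max independent set = Total vertices - Min vertex cover
- Max independent set = 9 - 4 = 5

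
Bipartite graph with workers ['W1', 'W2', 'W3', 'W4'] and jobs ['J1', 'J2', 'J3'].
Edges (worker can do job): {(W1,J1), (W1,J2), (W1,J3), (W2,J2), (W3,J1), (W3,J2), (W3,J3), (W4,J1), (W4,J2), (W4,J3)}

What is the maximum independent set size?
Maximum independent set = 4

By König's theorem:
- Min vertex cover = Max matching = 3
- Max independent set = Total vertices - Min vertex cover
- Max independent set = 7 - 3 = 4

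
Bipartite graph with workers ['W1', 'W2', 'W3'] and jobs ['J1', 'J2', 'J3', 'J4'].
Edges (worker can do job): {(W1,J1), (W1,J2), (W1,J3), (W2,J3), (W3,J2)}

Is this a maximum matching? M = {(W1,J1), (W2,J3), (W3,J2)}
Yes, size 3 is maximum

Proposed matching has size 3.
Maximum matching size for this graph: 3.

This is a maximum matching.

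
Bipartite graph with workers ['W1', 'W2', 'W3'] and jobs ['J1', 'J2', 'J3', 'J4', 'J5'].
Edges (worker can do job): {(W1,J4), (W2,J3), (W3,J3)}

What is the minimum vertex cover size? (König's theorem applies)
Minimum vertex cover size = 2

By König's theorem: in bipartite graphs,
min vertex cover = max matching = 2

Maximum matching has size 2, so minimum vertex cover also has size 2.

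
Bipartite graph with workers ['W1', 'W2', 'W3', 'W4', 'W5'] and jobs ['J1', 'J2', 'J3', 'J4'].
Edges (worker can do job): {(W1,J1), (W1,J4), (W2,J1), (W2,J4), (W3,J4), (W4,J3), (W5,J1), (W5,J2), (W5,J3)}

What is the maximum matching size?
Maximum matching size = 4

Maximum matching: {(W1,J1), (W3,J4), (W4,J3), (W5,J2)}
Size: 4

This assigns 4 workers to 4 distinct jobs.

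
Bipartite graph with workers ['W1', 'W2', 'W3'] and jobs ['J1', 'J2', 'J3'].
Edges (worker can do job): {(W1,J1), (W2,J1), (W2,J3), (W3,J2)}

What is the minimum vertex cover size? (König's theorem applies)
Minimum vertex cover size = 3

By König's theorem: in bipartite graphs,
min vertex cover = max matching = 3

Maximum matching has size 3, so minimum vertex cover also has size 3.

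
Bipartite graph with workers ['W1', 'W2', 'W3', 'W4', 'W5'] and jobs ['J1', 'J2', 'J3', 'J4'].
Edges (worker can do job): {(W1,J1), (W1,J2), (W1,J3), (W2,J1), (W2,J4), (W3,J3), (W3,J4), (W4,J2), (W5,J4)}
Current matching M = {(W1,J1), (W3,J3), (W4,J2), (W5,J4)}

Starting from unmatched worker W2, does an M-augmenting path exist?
No augmenting path from W2

Alternating search from W2 reaches jobs: {J1, J2, J3, J4}.
Every reachable job is already matched in M, and following those matched edges back to workers exposes no further unvisited jobs.
No M-augmenting path from W2 exists.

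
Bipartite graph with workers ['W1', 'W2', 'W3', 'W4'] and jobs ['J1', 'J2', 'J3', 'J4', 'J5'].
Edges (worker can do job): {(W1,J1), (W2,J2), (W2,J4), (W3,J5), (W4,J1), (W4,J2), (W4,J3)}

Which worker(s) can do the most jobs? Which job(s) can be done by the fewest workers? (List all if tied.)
Most versatile: W4 (3 jobs); Least covered: J3, J4, J5 (1 workers)

Worker degrees (jobs they can do): W1:1, W2:2, W3:1, W4:3
Job degrees (workers who can do it): J1:2, J2:2, J3:1, J4:1, J5:1

Maximum worker degree is 3, achieved by: W4
Minimum job degree is 1, achieved by: J3, J4, J5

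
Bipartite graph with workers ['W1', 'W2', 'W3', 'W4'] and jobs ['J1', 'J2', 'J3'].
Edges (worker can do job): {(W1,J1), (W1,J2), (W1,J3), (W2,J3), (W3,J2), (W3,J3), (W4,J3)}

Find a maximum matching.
Matching: {(W1,J1), (W3,J2), (W4,J3)}

Maximum matching (size 3):
  W1 → J1
  W3 → J2
  W4 → J3

Each worker is assigned to at most one job, and each job to at most one worker.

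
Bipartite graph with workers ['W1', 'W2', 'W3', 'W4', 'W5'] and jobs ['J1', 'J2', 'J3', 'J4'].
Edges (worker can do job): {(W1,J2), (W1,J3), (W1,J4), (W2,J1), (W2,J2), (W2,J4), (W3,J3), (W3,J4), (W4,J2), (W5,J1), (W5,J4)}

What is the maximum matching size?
Maximum matching size = 4

Maximum matching: {(W1,J4), (W3,J3), (W4,J2), (W5,J1)}
Size: 4

This assigns 4 workers to 4 distinct jobs.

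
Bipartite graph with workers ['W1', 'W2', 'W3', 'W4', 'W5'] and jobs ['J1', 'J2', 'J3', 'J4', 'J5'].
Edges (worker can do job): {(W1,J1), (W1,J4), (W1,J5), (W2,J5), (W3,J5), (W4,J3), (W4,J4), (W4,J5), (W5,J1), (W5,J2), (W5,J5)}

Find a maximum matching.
Matching: {(W1,J4), (W3,J5), (W4,J3), (W5,J1)}

Maximum matching (size 4):
  W1 → J4
  W3 → J5
  W4 → J3
  W5 → J1

Each worker is assigned to at most one job, and each job to at most one worker.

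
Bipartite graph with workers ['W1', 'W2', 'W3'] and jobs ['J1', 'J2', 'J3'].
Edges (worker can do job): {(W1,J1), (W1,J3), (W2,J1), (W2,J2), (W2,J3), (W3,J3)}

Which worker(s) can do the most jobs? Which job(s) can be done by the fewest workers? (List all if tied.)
Most versatile: W2 (3 jobs); Least covered: J2 (1 workers)

Worker degrees (jobs they can do): W1:2, W2:3, W3:1
Job degrees (workers who can do it): J1:2, J2:1, J3:3

Maximum worker degree is 3, achieved by: W2
Minimum job degree is 1, achieved by: J2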